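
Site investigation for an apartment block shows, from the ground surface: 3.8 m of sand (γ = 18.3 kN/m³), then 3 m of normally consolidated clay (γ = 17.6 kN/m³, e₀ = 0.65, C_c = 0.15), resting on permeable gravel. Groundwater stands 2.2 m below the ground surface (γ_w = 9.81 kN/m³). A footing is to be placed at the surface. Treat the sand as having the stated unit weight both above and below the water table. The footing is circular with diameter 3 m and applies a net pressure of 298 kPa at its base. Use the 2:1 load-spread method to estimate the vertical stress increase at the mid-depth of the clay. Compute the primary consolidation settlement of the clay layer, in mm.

S_c ≈ 55.2 mm

Mid-depth of clay below the ground surface: z = 3.8 + 3/2 = 5.3 m.
Total vertical stress at mid-clay: σ_v = 18.3×3.8 + 17.6×1.5 = 95.94 kPa.
Pore pressure: u = 9.81×(5.3 − 2.2) = 30.411 kPa.
Initial effective stress: σ'_0 = σ_v − u = 95.94 − 30.411 = 65.529 kPa.
Stress increase at mid-clay by the 2:1 spreading method:
Δσ ≈ qD²/(D+z)² = 298×3²/(3+5.3)² = 38.932 kPa
Final effective stress: σ'_f = σ'_0 + Δσ = 65.529 + 38.932 = 104.46 kPa.
Normally consolidated clay, so the full stress increment lies on the virgin compression line:
S_c = C_c·H/(1+e₀)·log₁₀(σ'_f/σ'_0) = 0.15×3/(1+0.65)×log₁₀(104.46/65.529)
    = 0.27273 × 0.20252 = 0.05523 m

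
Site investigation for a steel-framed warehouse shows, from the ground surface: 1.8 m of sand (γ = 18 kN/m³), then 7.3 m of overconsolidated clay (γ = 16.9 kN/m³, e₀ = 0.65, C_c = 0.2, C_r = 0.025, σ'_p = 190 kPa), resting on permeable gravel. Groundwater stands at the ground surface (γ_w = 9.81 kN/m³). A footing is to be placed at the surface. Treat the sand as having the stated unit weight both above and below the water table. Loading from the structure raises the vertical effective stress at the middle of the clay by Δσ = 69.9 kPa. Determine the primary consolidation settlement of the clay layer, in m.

Mid-depth of clay below the ground surface: z = 1.8 + 7.3/2 = 5.45 m.
Total vertical stress at mid-clay: σ_v = 18×1.8 + 16.9×3.65 = 94.085 kPa.
Pore pressure: u = 9.81×(5.45 − 0) = 53.465 kPa.
Initial effective stress: σ'_0 = σ_v − u = 94.085 − 53.465 = 40.62 kPa.
Final effective stress: σ'_f = 40.62 + 69.9 = 110.52 kPa.
σ'_f = 110.52 ≤ σ'_p = 190 kPa, so the clay remains overconsolidated and only the recompression index applies:
S_c = C_r·H/(1+e₀)·log₁₀(σ'_f/σ'_0) = 0.025×7.3/1.65×log₁₀(110.52/40.62)
    = 0.11061 × 0.4347 = 0.04808 m

S_c ≈ 0.0481 m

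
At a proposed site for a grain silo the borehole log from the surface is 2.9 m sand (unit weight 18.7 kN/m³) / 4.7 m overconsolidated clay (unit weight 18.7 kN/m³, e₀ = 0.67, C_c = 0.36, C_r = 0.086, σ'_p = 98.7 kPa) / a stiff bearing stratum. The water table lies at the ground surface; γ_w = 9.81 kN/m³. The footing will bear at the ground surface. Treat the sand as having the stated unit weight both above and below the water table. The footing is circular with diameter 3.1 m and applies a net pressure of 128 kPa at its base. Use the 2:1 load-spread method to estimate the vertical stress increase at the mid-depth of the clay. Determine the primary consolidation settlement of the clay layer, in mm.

Mid-depth of clay below the ground surface: z = 2.9 + 4.7/2 = 5.25 m.
Total vertical stress at mid-clay: σ_v = 18.7×2.9 + 18.7×2.35 = 98.175 kPa.
Pore pressure: u = 9.81×(5.25 − 0) = 51.503 kPa.
Initial effective stress: σ'_0 = σ_v − u = 98.175 − 51.503 = 46.672 kPa.
Stress increase at mid-clay by the 2:1 spreading method:
Δσ ≈ qD²/(D+z)² = 128×3.1²/(3.1+5.25)² = 17.643 kPa
Final effective stress: σ'_f = 46.672 + 17.643 = 64.315 kPa.
σ'_f = 64.315 ≤ σ'_p = 98.7 kPa, so the clay remains overconsolidated and only the recompression index applies:
S_c = C_r·H/(1+e₀)·log₁₀(σ'_f/σ'_0) = 0.086×4.7/1.67×log₁₀(64.315/46.672)
    = 0.24204 × 0.13926 = 0.03371 m

S_c ≈ 33.7 mm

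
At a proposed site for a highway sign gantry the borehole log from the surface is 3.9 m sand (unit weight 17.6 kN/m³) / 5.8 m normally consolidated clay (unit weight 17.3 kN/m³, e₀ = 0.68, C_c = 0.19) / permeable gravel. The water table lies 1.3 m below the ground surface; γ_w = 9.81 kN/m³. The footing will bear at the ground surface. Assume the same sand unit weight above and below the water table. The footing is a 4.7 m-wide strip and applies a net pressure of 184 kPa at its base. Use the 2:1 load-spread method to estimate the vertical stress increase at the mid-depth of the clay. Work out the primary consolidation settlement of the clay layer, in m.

S_c ≈ 0.219 m

Mid-depth of clay below the ground surface: z = 3.9 + 5.8/2 = 6.8 m.
Total vertical stress at mid-clay: σ_v = 17.6×3.9 + 17.3×2.9 = 118.81 kPa.
Pore pressure: u = 9.81×(6.8 − 1.3) = 53.955 kPa.
Initial effective stress: σ'_0 = σ_v − u = 118.81 − 53.955 = 64.855 kPa.
Stress increase at mid-clay by the 2:1 spreading method:
Δσ = qB/(B+z) = 184×4.7/(4.7+6.8) = 75.2 kPa
Final effective stress: σ'_f = σ'_0 + Δσ = 64.855 + 75.2 = 140.06 kPa.
Normally consolidated clay, so the full stress increment lies on the virgin compression line:
S_c = C_c·H/(1+e₀)·log₁₀(σ'_f/σ'_0) = 0.19×5.8/(1+0.68)×log₁₀(140.06/64.855)
    = 0.65595 × 0.33437 = 0.2193 m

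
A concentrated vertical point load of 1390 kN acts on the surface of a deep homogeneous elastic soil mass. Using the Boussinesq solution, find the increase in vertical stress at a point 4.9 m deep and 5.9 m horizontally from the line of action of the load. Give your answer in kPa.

Δσ_z ≈ 2.94 kPa

Boussinesq vertical stress below a point load on an elastic half-space:
Δσ_z = 3P/(2πz²) · [1 + (r/z)²]^(−5/2)
r/z = 5.9/4.9 = 1.2041; [1+(r/z)²]^(−5/2) = 0.10646.
Δσ_z = 3×1390/(2π×4.9²) × 0.10646 = 27.642 × 0.10646 = 2.943 kPa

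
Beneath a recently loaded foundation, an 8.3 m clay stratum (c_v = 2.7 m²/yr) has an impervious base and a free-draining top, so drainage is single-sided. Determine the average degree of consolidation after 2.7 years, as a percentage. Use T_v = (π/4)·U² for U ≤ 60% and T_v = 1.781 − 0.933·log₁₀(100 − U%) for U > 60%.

Drainage path length: H_d = H = 8.3 m (single drainage).
T_v = c_v·t/H_d² = 2.7×2.7/8.3² = 0.10582.
T_v = 0.10582 corresponds to the U ≤ 60% branch:
U = √(4T_v/π) = 0.3671

U ≈ 36.7 %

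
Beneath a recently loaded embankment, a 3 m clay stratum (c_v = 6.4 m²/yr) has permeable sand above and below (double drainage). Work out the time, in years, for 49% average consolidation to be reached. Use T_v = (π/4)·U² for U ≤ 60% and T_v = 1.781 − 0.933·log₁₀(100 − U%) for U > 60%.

Drainage path length: H_d = H/2 = 1.5 m (double drainage).
U ≤ 60%: T_v = (π/4)·U² = (π/4)×0.49² = 0.18857.
t = T_v·H_d²/c_v = 0.18857×1.5²/6.4 = 0.06629 years.

t ≈ 0.0663 years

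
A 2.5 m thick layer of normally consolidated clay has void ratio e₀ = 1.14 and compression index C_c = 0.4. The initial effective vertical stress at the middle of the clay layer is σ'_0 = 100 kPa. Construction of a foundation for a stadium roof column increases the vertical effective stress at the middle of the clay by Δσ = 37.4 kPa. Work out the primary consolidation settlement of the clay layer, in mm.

S_c ≈ 64.5 mm

Final effective stress: σ'_f = σ'_0 + Δσ = 100 + 37.4 = 137.4 kPa.
Normally consolidated clay, so the full stress increment lies on the virgin compression line:
S_c = C_c·H/(1+e₀)·log₁₀(σ'_f/σ'_0) = 0.4×2.5/(1+1.14)×log₁₀(137.4/100)
    = 0.46729 × 0.13799 = 0.06448 m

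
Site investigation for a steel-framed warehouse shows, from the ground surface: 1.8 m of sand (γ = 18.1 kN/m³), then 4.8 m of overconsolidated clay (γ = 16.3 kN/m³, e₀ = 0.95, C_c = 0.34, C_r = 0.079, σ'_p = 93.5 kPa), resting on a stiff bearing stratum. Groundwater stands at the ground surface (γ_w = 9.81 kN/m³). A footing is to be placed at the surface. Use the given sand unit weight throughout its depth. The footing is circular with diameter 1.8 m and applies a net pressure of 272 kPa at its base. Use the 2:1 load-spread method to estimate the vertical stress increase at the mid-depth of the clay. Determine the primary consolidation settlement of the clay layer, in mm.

S_c ≈ 49.8 mm

Mid-depth of clay below the ground surface: z = 1.8 + 4.8/2 = 4.2 m.
Total vertical stress at mid-clay: σ_v = 18.1×1.8 + 16.3×2.4 = 71.7 kPa.
Pore pressure: u = 9.81×(4.2 − 0) = 41.202 kPa.
Initial effective stress: σ'_0 = σ_v − u = 71.7 − 41.202 = 30.498 kPa.
Stress increase at mid-clay by the 2:1 spreading method:
Δσ ≈ qD²/(D+z)² = 272×1.8²/(1.8+4.2)² = 24.48 kPa
Final effective stress: σ'_f = 30.498 + 24.48 = 54.978 kPa.
σ'_f = 54.978 ≤ σ'_p = 93.5 kPa, so the clay remains overconsolidated and only the recompression index applies:
S_c = C_r·H/(1+e₀)·log₁₀(σ'_f/σ'_0) = 0.079×4.8/1.95×log₁₀(54.978/30.498)
    = 0.19446 × 0.25592 = 0.04977 m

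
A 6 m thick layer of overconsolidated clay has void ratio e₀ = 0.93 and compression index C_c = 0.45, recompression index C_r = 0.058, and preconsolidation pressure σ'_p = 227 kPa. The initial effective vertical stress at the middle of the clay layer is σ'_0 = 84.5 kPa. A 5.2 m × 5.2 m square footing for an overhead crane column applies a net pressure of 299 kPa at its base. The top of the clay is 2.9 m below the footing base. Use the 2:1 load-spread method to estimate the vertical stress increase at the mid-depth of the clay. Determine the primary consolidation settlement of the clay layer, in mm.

S_c ≈ 45 mm

Mid-depth of clay below the footing base: z = 2.9 + 6/2 = 5.9 m.
Stress increase at mid-clay by the 2:1 spreading method:
Δσ = qBL/((B+z)(L+z)) = 299×5.2×5.2/((5.2+5.9)(5.2+5.9)) = 65.619 kPa
Final effective stress: σ'_f = 84.5 + 65.619 = 150.12 kPa.
σ'_f = 150.12 ≤ σ'_p = 227 kPa, so the clay remains overconsolidated and only the recompression index applies:
S_c = C_r·H/(1+e₀)·log₁₀(σ'_f/σ'_0) = 0.058×6/1.93×log₁₀(150.12/84.5)
    = 0.18031 × 0.24958 = 0.045 m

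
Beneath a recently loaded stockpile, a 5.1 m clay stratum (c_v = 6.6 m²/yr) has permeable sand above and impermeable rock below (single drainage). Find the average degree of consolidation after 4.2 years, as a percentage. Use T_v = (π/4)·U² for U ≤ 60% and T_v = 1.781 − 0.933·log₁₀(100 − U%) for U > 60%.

Drainage path length: H_d = H = 5.1 m (single drainage).
T_v = c_v·t/H_d² = 6.6×4.2/5.1² = 1.0657.
T_v = 1.0657 corresponds to the U > 60% branch:
U = 1 − 10^((1.781 − T_v)/0.933)/100 = 0.9416

U ≈ 94.2 %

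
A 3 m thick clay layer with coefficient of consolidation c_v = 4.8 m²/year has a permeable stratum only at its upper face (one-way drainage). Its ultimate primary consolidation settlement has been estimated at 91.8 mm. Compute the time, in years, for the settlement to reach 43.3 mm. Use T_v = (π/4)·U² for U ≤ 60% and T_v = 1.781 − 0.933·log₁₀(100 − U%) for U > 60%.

Drainage path length: H_d = H = 3 m (single drainage).
U = S(t)/S_ult = 43.3/91.8 = 0.4717.
U ≤ 60%: T_v = (π/4)·U² = (π/4)×0.47168² = 0.17474.
t = T_v·H_d²/c_v = 0.17474×3²/4.8 = 0.3276 years.

t ≈ 0.328 years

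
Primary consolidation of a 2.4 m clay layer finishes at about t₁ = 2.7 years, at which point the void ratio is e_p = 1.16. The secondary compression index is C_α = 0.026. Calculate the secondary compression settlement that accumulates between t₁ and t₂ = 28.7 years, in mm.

Secondary compression: S_s = C_α·H/(1+e_p)·log₁₀(t₂/t₁)
S_s = 0.026×2.4/(1+1.16)×log₁₀(28.7/2.7)
    = 0.02889 × 1.027 = 0.02965 m

S_s ≈ 29.7 mm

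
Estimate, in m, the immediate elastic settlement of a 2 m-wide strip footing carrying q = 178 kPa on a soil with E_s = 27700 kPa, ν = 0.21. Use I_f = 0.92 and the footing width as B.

Immediate (elastic) settlement: S_e = q·B·(1−ν²)/E_s · I_f.
S_e = 178 × 2 × (1 − 0.21²) / 27700 × 0.92
    = 178 × 2 × 0.9559 / 27700 × 0.92
    = 0.0113 m

S_e ≈ 0.0113 m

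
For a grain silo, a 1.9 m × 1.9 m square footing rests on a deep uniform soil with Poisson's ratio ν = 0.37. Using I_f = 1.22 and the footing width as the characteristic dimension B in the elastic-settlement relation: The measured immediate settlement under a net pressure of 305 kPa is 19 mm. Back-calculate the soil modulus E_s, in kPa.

E_s ≈ 32100 kPa

S_e = q·B·(1−ν²)/E_s · I_f  ⇒  E_s = q·B·(1−ν²)·I_f / S_e.
E_s = 305 × 1.9 × 0.8631 × 1.22 / 0.019 = 32120 kPa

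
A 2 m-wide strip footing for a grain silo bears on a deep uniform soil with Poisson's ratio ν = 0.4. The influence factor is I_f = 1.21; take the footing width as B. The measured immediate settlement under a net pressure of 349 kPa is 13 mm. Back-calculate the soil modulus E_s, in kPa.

E_s ≈ 54600 kPa

S_e = q·B·(1−ν²)/E_s · I_f  ⇒  E_s = q·B·(1−ν²)·I_f / S_e.
E_s = 349 × 2 × 0.84 × 1.21 / 0.013 = 54570 kPa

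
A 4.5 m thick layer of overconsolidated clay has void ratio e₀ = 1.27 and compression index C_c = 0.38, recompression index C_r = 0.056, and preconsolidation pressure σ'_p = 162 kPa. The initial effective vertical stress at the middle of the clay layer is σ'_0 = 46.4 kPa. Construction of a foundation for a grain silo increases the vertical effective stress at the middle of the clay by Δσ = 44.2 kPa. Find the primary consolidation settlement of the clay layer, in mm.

Final effective stress: σ'_f = 46.4 + 44.2 = 90.6 kPa.
σ'_f = 90.6 ≤ σ'_p = 162 kPa, so the clay remains overconsolidated and only the recompression index applies:
S_c = C_r·H/(1+e₀)·log₁₀(σ'_f/σ'_0) = 0.056×4.5/2.27×log₁₀(90.6/46.4)
    = 0.11101 × 0.29061 = 0.03226 m

S_c ≈ 32.3 mm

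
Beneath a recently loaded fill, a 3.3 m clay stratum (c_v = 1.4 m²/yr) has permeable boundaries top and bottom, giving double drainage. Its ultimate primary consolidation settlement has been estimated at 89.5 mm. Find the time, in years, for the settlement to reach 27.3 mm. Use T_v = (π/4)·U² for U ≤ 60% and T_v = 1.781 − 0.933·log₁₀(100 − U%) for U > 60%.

t ≈ 0.142 years

Drainage path length: H_d = H/2 = 1.65 m (double drainage).
U = S(t)/S_ult = 27.3/89.5 = 0.305.
U ≤ 60%: T_v = (π/4)·U² = (π/4)×0.30503² = 0.073075.
t = T_v·H_d²/c_v = 0.073075×1.65²/1.4 = 0.1421 years.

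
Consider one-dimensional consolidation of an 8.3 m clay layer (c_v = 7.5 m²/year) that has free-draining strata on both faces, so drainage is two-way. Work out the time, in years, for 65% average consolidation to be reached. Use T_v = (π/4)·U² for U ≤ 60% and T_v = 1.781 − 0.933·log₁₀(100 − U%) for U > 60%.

Drainage path length: H_d = H/2 = 4.15 m (double drainage).
U > 60%: T_v = 1.781 − 0.933·log₁₀(100 − 65) = 0.34038.
t = T_v·H_d²/c_v = 0.34038×4.15²/7.5 = 0.7816 years.

t ≈ 0.782 years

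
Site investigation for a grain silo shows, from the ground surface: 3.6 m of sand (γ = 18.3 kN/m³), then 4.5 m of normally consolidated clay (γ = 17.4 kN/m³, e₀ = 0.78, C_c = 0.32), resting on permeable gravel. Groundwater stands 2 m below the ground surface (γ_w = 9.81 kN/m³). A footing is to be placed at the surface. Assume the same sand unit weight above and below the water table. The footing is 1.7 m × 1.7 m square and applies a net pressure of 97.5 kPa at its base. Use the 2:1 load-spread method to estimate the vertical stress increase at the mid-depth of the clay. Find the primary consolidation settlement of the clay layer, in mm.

Mid-depth of clay below the ground surface: z = 3.6 + 4.5/2 = 5.85 m.
Total vertical stress at mid-clay: σ_v = 18.3×3.6 + 17.4×2.25 = 105.03 kPa.
Pore pressure: u = 9.81×(5.85 − 2) = 37.769 kPa.
Initial effective stress: σ'_0 = σ_v − u = 105.03 − 37.769 = 67.261 kPa.
Stress increase at mid-clay by the 2:1 spreading method:
Δσ = qBL/((B+z)(L+z)) = 97.5×1.7×1.7/((1.7+5.85)(1.7+5.85)) = 4.9432 kPa
Final effective stress: σ'_f = σ'_0 + Δσ = 67.261 + 4.9432 = 72.204 kPa.
Normally consolidated clay, so the full stress increment lies on the virgin compression line:
S_c = C_c·H/(1+e₀)·log₁₀(σ'_f/σ'_0) = 0.32×4.5/(1+0.78)×log₁₀(72.204/67.261)
    = 0.80899 × 0.030798 = 0.02492 m

S_c ≈ 24.9 mm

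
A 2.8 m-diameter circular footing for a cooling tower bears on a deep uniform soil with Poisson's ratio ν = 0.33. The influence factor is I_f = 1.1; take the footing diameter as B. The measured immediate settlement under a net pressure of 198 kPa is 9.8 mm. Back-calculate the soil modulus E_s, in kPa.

E_s ≈ 55500 kPa

S_e = q·B·(1−ν²)/E_s · I_f  ⇒  E_s = q·B·(1−ν²)·I_f / S_e.
E_s = 198 × 2.8 × 0.8911 × 1.1 / 0.0098 = 55450 kPa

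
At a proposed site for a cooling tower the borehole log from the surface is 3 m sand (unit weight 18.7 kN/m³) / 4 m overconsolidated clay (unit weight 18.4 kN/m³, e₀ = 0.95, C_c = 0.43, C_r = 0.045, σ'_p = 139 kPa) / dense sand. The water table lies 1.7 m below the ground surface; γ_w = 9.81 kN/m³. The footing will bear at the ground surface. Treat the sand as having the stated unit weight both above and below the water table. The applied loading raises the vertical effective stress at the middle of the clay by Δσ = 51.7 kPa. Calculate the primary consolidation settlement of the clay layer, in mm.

S_c ≈ 24.8 mm

Mid-depth of clay below the ground surface: z = 3 + 4/2 = 5 m.
Total vertical stress at mid-clay: σ_v = 18.7×3 + 18.4×2 = 92.9 kPa.
Pore pressure: u = 9.81×(5 − 1.7) = 32.373 kPa.
Initial effective stress: σ'_0 = σ_v − u = 92.9 − 32.373 = 60.527 kPa.
Final effective stress: σ'_f = 60.527 + 51.7 = 112.23 kPa.
σ'_f = 112.23 ≤ σ'_p = 139 kPa, so the clay remains overconsolidated and only the recompression index applies:
S_c = C_r·H/(1+e₀)·log₁₀(σ'_f/σ'_0) = 0.045×4/1.95×log₁₀(112.23/60.527)
    = 0.092308 × 0.26816 = 0.02475 m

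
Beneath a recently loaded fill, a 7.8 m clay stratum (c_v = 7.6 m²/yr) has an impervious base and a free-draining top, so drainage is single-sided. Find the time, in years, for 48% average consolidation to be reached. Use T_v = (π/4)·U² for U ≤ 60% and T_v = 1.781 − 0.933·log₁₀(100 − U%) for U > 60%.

Drainage path length: H_d = H = 7.8 m (single drainage).
U ≤ 60%: T_v = (π/4)·U² = (π/4)×0.48² = 0.18096.
t = T_v·H_d²/c_v = 0.18096×7.8²/7.6 = 1.449 years.

t ≈ 1.45 years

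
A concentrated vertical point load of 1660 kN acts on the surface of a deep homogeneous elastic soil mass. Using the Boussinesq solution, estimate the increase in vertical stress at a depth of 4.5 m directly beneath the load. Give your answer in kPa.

Boussinesq vertical stress below a point load on an elastic half-space:
Δσ_z = 3P/(2πz²) · [1 + (r/z)²]^(−5/2)
r/z = 0/4.5 = 0; [1+(r/z)²]^(−5/2) = 1.
Δσ_z = 3×1660/(2π×4.5²) × 1 = 39.14 × 1 = 39.14 kPa

Δσ_z ≈ 39.1 kPa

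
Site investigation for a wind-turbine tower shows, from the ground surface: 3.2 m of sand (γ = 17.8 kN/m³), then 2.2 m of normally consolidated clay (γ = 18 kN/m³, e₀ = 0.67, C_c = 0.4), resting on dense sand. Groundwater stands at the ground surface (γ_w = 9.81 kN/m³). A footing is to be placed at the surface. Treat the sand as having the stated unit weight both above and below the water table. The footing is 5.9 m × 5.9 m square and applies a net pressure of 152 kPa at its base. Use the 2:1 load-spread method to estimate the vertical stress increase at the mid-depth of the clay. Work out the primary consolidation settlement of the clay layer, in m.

S_c ≈ 0.207 m

Mid-depth of clay below the ground surface: z = 3.2 + 2.2/2 = 4.3 m.
Total vertical stress at mid-clay: σ_v = 17.8×3.2 + 18×1.1 = 76.76 kPa.
Pore pressure: u = 9.81×(4.3 − 0) = 42.183 kPa.
Initial effective stress: σ'_0 = σ_v − u = 76.76 − 42.183 = 34.577 kPa.
Stress increase at mid-clay by the 2:1 spreading method:
Δσ = qBL/((B+z)(L+z)) = 152×5.9×5.9/((5.9+4.3)(5.9+4.3)) = 50.857 kPa
Final effective stress: σ'_f = σ'_0 + Δσ = 34.577 + 50.857 = 85.434 kPa.
Normally consolidated clay, so the full stress increment lies on the virgin compression line:
S_c = C_c·H/(1+e₀)·log₁₀(σ'_f/σ'_0) = 0.4×2.2/(1+0.67)×log₁₀(85.434/34.577)
    = 0.52695 × 0.39284 = 0.207 m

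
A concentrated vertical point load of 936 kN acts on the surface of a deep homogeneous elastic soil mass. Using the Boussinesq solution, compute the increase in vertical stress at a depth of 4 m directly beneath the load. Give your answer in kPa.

Boussinesq vertical stress below a point load on an elastic half-space:
Δσ_z = 3P/(2πz²) · [1 + (r/z)²]^(−5/2)
r/z = 0/4 = 0; [1+(r/z)²]^(−5/2) = 1.
Δσ_z = 3×936/(2π×4²) × 1 = 27.932 × 1 = 27.93 kPa

Δσ_z ≈ 27.9 kPa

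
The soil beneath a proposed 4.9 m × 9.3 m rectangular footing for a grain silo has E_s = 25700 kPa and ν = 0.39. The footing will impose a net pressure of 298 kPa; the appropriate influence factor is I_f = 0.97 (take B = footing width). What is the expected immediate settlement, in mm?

S_e ≈ 46.7 mm

Immediate (elastic) settlement: S_e = q·B·(1−ν²)/E_s · I_f.
S_e = 298 × 4.9 × (1 − 0.39²) / 25700 × 0.97
    = 298 × 4.9 × 0.8479 / 25700 × 0.97
    = 0.04673 m = 46.73 mm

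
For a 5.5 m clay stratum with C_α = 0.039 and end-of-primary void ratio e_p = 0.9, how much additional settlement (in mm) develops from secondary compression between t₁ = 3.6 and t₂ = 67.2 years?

S_s ≈ 143 mm

Secondary compression: S_s = C_α·H/(1+e_p)·log₁₀(t₂/t₁)
S_s = 0.039×5.5/(1+0.9)×log₁₀(67.2/3.6)
    = 0.1129 × 1.271 = 0.1435 m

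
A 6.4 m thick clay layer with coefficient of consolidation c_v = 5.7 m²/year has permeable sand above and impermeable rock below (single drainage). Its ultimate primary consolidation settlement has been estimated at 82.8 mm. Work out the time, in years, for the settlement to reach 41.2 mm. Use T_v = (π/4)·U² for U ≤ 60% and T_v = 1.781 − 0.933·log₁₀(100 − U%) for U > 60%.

Drainage path length: H_d = H = 6.4 m (single drainage).
U = S(t)/S_ult = 41.2/82.8 = 0.4976.
U ≤ 60%: T_v = (π/4)·U² = (π/4)×0.49758² = 0.19446.
t = T_v·H_d²/c_v = 0.19446×6.4²/5.7 = 1.397 years.

t ≈ 1.4 years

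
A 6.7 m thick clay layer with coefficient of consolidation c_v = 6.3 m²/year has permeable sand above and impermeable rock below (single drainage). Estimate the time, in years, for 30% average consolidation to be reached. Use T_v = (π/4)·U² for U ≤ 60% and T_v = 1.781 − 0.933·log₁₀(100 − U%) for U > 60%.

t ≈ 0.504 years

Drainage path length: H_d = H = 6.7 m (single drainage).
U ≤ 60%: T_v = (π/4)·U² = (π/4)×0.3² = 0.070686.
t = T_v·H_d²/c_v = 0.070686×6.7²/6.3 = 0.5037 years.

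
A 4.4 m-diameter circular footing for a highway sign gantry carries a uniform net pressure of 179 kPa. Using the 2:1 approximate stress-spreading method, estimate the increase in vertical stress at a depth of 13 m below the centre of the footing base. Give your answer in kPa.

By the 2:1 method the load spreads at 1 horizontal : 2 vertical, so at depth z the loaded area has grown by z in each plan dimension:
Δσ ≈ qD²/(D+z)² = 179×4.4²/(4.4+13)² = 11.446 kPa

Δσ_z ≈ 11.4 kPa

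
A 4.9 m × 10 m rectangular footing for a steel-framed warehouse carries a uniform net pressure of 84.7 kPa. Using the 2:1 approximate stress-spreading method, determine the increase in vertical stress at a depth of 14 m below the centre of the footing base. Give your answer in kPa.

By the 2:1 method the load spreads at 1 horizontal : 2 vertical, so at depth z the loaded area has grown by z in each plan dimension:
Δσ = qBL/((B+z)(L+z)) = 84.7×4.9×10/((4.9+14)(10+14)) = 9.1497 kPa

Δσ_z ≈ 9.15 kPa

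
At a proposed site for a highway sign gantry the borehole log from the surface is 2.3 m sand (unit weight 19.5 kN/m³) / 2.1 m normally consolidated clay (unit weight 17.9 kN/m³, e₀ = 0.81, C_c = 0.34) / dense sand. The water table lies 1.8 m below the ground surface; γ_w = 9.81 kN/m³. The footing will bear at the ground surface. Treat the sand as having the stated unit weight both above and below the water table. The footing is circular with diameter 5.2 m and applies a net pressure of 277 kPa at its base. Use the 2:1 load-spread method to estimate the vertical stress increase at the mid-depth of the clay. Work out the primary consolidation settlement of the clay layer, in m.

Mid-depth of clay below the ground surface: z = 2.3 + 2.1/2 = 3.35 m.
Total vertical stress at mid-clay: σ_v = 19.5×2.3 + 17.9×1.05 = 63.645 kPa.
Pore pressure: u = 9.81×(3.35 − 1.8) = 15.206 kPa.
Initial effective stress: σ'_0 = σ_v − u = 63.645 − 15.206 = 48.439 kPa.
Stress increase at mid-clay by the 2:1 spreading method:
Δσ ≈ qD²/(D+z)² = 277×5.2²/(5.2+3.35)² = 102.46 kPa
Final effective stress: σ'_f = σ'_0 + Δσ = 48.439 + 102.46 = 150.9 kPa.
Normally consolidated clay, so the full stress increment lies on the virgin compression line:
S_c = C_c·H/(1+e₀)·log₁₀(σ'_f/σ'_0) = 0.34×2.1/(1+0.81)×log₁₀(150.9/48.439)
    = 0.39448 × 0.49349 = 0.1947 m

S_c ≈ 0.195 m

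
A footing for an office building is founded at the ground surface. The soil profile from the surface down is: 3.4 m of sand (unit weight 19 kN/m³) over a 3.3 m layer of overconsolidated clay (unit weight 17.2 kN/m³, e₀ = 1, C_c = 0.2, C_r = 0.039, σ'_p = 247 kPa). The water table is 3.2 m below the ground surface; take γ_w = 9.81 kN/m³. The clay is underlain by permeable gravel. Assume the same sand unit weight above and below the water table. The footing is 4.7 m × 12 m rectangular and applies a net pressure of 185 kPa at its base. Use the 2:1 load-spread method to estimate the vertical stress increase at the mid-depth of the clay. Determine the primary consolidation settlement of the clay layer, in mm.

Mid-depth of clay below the ground surface: z = 3.4 + 3.3/2 = 5.05 m.
Total vertical stress at mid-clay: σ_v = 19×3.4 + 17.2×1.65 = 92.98 kPa.
Pore pressure: u = 9.81×(5.05 − 3.2) = 18.149 kPa.
Initial effective stress: σ'_0 = σ_v − u = 92.98 − 18.149 = 74.831 kPa.
Stress increase at mid-clay by the 2:1 spreading method:
Δσ = qBL/((B+z)(L+z)) = 185×4.7×12/((4.7+5.05)(12+5.05)) = 62.766 kPa
Final effective stress: σ'_f = 74.831 + 62.766 = 137.6 kPa.
σ'_f = 137.6 ≤ σ'_p = 247 kPa, so the clay remains overconsolidated and only the recompression index applies:
S_c = C_r·H/(1+e₀)·log₁₀(σ'_f/σ'_0) = 0.039×3.3/2×log₁₀(137.6/74.831)
    = 0.06435 × 0.26454 = 0.01702 m

S_c ≈ 17 mm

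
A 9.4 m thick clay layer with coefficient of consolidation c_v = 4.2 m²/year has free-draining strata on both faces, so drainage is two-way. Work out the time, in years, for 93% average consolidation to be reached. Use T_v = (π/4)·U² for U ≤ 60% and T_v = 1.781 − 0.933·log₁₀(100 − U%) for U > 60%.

Drainage path length: H_d = H/2 = 4.7 m (double drainage).
U > 60%: T_v = 1.781 − 0.933·log₁₀(100 − 93) = 0.99252.
t = T_v·H_d²/c_v = 0.99252×4.7²/4.2 = 5.22 years.

t ≈ 5.22 years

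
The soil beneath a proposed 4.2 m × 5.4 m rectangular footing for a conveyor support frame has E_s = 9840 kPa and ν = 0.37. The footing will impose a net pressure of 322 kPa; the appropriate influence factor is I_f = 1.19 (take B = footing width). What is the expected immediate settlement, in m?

Immediate (elastic) settlement: S_e = q·B·(1−ν²)/E_s · I_f.
S_e = 322 × 4.2 × (1 − 0.37²) / 9840 × 1.19
    = 322 × 4.2 × 0.8631 / 9840 × 1.19
    = 0.1412 m

S_e ≈ 0.141 m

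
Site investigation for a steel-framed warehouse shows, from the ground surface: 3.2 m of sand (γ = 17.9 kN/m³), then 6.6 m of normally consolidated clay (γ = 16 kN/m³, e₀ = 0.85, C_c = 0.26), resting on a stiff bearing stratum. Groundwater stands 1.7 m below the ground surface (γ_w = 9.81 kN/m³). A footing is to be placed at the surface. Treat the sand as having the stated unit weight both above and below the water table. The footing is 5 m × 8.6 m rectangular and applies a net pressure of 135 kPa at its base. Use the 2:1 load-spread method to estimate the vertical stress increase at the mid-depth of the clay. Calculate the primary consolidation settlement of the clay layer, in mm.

S_c ≈ 171 mm

Mid-depth of clay below the ground surface: z = 3.2 + 6.6/2 = 6.5 m.
Total vertical stress at mid-clay: σ_v = 17.9×3.2 + 16×3.3 = 110.08 kPa.
Pore pressure: u = 9.81×(6.5 − 1.7) = 47.088 kPa.
Initial effective stress: σ'_0 = σ_v − u = 110.08 − 47.088 = 62.992 kPa.
Stress increase at mid-clay by the 2:1 spreading method:
Δσ = qBL/((B+z)(L+z)) = 135×5×8.6/((5+6.5)(8.6+6.5)) = 33.429 kPa
Final effective stress: σ'_f = σ'_0 + Δσ = 62.992 + 33.429 = 96.421 kPa.
Normally consolidated clay, so the full stress increment lies on the virgin compression line:
S_c = C_c·H/(1+e₀)·log₁₀(σ'_f/σ'_0) = 0.26×6.6/(1+0.85)×log₁₀(96.421/62.992)
    = 0.92757 × 0.18489 = 0.1715 m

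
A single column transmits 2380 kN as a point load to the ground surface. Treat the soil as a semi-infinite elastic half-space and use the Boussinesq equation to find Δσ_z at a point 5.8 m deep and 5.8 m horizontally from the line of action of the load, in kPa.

Δσ_z ≈ 5.97 kPa

Boussinesq vertical stress below a point load on an elastic half-space:
Δσ_z = 3P/(2πz²) · [1 + (r/z)²]^(−5/2)
r/z = 5.8/5.8 = 1; [1+(r/z)²]^(−5/2) = 0.17678.
Δσ_z = 3×2380/(2π×5.8²) × 0.17678 = 33.78 × 0.17678 = 5.972 kPa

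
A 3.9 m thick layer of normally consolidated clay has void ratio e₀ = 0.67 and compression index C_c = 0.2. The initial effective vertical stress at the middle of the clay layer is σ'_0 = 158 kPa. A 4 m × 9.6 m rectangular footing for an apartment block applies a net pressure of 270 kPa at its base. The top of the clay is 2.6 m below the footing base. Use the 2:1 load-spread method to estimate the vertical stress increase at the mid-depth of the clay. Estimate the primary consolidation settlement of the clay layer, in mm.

Mid-depth of clay below the footing base: z = 2.6 + 3.9/2 = 4.55 m.
Stress increase at mid-clay by the 2:1 spreading method:
Δσ = qBL/((B+z)(L+z)) = 270×4×9.6/((4+4.55)(9.6+4.55)) = 85.698 kPa
Final effective stress: σ'_f = σ'_0 + Δσ = 158 + 85.698 = 243.7 kPa.
Normally consolidated clay, so the full stress increment lies on the virgin compression line:
S_c = C_c·H/(1+e₀)·log₁₀(σ'_f/σ'_0) = 0.2×3.9/(1+0.67)×log₁₀(243.7/158)
    = 0.46707 × 0.1882 = 0.0879 m

S_c ≈ 87.9 mm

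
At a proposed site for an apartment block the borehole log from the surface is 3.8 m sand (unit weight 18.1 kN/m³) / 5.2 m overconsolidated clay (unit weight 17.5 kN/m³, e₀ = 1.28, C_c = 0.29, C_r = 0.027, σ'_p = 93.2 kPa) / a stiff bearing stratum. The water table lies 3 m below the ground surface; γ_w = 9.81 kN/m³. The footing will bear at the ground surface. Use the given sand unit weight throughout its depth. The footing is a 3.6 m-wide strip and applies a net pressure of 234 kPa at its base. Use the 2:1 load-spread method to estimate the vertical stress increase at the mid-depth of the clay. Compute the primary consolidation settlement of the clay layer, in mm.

Mid-depth of clay below the ground surface: z = 3.8 + 5.2/2 = 6.4 m.
Total vertical stress at mid-clay: σ_v = 18.1×3.8 + 17.5×2.6 = 114.28 kPa.
Pore pressure: u = 9.81×(6.4 − 3) = 33.354 kPa.
Initial effective stress: σ'_0 = σ_v − u = 114.28 − 33.354 = 80.926 kPa.
Stress increase at mid-clay by the 2:1 spreading method:
Δσ = qB/(B+z) = 234×3.6/(3.6+6.4) = 84.24 kPa
Final effective stress: σ'_f = 80.926 + 84.24 = 165.17 kPa.
σ'_f = 165.17 > σ'_p = 93.2 kPa, so the stress path crosses the preconsolidation pressure — recompression up to σ'_p, then virgin compression beyond:
S_c = H/(1+e₀)·[C_r·log₁₀(σ'_p/σ'_0) + C_c·log₁₀(σ'_f/σ'_p)]
    = 5.2/2.28 × [0.027×log₁₀(93.2/80.926) + 0.29×log₁₀(165.17/93.2)]
    = 2.2807 × [0.0016559 + 0.072069] = 0.1681 m

S_c ≈ 168 mm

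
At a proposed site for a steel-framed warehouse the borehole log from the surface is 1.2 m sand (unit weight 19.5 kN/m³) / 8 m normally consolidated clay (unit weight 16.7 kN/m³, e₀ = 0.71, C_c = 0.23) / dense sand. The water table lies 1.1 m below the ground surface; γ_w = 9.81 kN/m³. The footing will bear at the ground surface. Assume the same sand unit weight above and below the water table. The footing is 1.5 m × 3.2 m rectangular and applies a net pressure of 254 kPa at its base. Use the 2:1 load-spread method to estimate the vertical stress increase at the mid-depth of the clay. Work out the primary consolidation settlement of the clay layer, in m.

Mid-depth of clay below the ground surface: z = 1.2 + 8/2 = 5.2 m.
Total vertical stress at mid-clay: σ_v = 19.5×1.2 + 16.7×4 = 90.2 kPa.
Pore pressure: u = 9.81×(5.2 − 1.1) = 40.221 kPa.
Initial effective stress: σ'_0 = σ_v − u = 90.2 − 40.221 = 49.979 kPa.
Stress increase at mid-clay by the 2:1 spreading method:
Δσ = qBL/((B+z)(L+z)) = 254×1.5×3.2/((1.5+5.2)(3.2+5.2)) = 21.663 kPa
Final effective stress: σ'_f = σ'_0 + Δσ = 49.979 + 21.663 = 71.642 kPa.
Normally consolidated clay, so the full stress increment lies on the virgin compression line:
S_c = C_c·H/(1+e₀)·log₁₀(σ'_f/σ'_0) = 0.23×8/(1+0.71)×log₁₀(71.642/49.979)
    = 1.076 × 0.15638 = 0.1683 m

S_c ≈ 0.168 m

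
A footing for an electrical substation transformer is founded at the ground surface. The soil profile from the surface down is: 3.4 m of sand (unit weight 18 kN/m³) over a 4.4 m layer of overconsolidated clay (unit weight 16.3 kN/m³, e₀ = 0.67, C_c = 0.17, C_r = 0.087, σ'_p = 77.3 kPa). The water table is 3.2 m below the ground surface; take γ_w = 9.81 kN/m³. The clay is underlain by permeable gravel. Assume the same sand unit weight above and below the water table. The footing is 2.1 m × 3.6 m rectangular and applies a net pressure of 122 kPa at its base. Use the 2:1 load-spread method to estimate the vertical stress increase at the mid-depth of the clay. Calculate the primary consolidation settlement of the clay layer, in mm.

S_c ≈ 27 mm

Mid-depth of clay below the ground surface: z = 3.4 + 4.4/2 = 5.6 m.
Total vertical stress at mid-clay: σ_v = 18×3.4 + 16.3×2.2 = 97.06 kPa.
Pore pressure: u = 9.81×(5.6 − 3.2) = 23.544 kPa.
Initial effective stress: σ'_0 = σ_v − u = 97.06 − 23.544 = 73.516 kPa.
Stress increase at mid-clay by the 2:1 spreading method:
Δσ = qBL/((B+z)(L+z)) = 122×2.1×3.6/((2.1+5.6)(3.6+5.6)) = 13.02 kPa
Final effective stress: σ'_f = 73.516 + 13.02 = 86.536 kPa.
σ'_f = 86.536 > σ'_p = 77.3 kPa, so the stress path crosses the preconsolidation pressure — recompression up to σ'_p, then virgin compression beyond:
S_c = H/(1+e₀)·[C_r·log₁₀(σ'_p/σ'_0) + C_c·log₁₀(σ'_f/σ'_p)]
    = 4.4/1.67 × [0.087×log₁₀(77.3/73.516) + 0.17×log₁₀(86.536/77.3)]
    = 2.6347 × [0.0018964 + 0.0083329] = 0.02695 m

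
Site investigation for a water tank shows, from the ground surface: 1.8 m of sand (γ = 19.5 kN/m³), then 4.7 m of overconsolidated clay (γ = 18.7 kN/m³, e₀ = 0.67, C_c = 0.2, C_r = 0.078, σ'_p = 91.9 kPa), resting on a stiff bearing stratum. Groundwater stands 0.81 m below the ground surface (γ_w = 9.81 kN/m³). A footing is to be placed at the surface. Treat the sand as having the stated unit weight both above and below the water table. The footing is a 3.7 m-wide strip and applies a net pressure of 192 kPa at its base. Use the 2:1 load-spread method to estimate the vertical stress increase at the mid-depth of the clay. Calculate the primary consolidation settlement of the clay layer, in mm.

S_c ≈ 163 mm

Mid-depth of clay below the ground surface: z = 1.8 + 4.7/2 = 4.15 m.
Total vertical stress at mid-clay: σ_v = 19.5×1.8 + 18.7×2.35 = 79.045 kPa.
Pore pressure: u = 9.81×(4.15 − 0.81) = 32.765 kPa.
Initial effective stress: σ'_0 = σ_v − u = 79.045 − 32.765 = 46.28 kPa.
Stress increase at mid-clay by the 2:1 spreading method:
Δσ = qB/(B+z) = 192×3.7/(3.7+4.15) = 90.497 kPa
Final effective stress: σ'_f = 46.28 + 90.497 = 136.78 kPa.
σ'_f = 136.78 > σ'_p = 91.9 kPa, so the stress path crosses the preconsolidation pressure — recompression up to σ'_p, then virgin compression beyond:
S_c = H/(1+e₀)·[C_r·log₁₀(σ'_p/σ'_0) + C_c·log₁₀(σ'_f/σ'_p)]
    = 4.7/1.67 × [0.078×log₁₀(91.9/46.28) + 0.2×log₁₀(136.78/91.9)]
    = 2.8144 × [0.023238 + 0.034541] = 0.1626 m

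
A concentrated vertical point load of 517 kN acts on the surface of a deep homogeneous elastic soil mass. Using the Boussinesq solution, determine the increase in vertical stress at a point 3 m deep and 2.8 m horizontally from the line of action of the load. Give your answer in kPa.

Δσ_z ≈ 5.73 kPa

Boussinesq vertical stress below a point load on an elastic half-space:
Δσ_z = 3P/(2πz²) · [1 + (r/z)²]^(−5/2)
r/z = 2.8/3 = 0.93333; [1+(r/z)²]^(−5/2) = 0.20881.
Δσ_z = 3×517/(2π×3²) × 0.20881 = 27.428 × 0.20881 = 5.727 kPa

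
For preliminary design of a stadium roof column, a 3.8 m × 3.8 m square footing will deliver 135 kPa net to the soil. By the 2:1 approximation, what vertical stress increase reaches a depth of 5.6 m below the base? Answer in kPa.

Δσ_z ≈ 22.1 kPa

By the 2:1 method the load spreads at 1 horizontal : 2 vertical, so at depth z the loaded area has grown by z in each plan dimension:
Δσ = qBL/((B+z)(L+z)) = 135×3.8×3.8/((3.8+5.6)(3.8+5.6)) = 22.062 kPa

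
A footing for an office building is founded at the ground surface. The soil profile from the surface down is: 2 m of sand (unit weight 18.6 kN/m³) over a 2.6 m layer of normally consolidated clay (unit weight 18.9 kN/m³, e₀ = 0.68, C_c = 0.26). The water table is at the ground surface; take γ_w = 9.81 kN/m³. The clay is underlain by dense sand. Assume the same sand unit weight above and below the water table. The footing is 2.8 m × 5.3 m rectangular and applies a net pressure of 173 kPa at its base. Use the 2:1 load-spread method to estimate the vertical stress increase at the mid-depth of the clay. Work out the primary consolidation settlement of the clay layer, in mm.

Mid-depth of clay below the ground surface: z = 2 + 2.6/2 = 3.3 m.
Total vertical stress at mid-clay: σ_v = 18.6×2 + 18.9×1.3 = 61.77 kPa.
Pore pressure: u = 9.81×(3.3 − 0) = 32.373 kPa.
Initial effective stress: σ'_0 = σ_v − u = 61.77 − 32.373 = 29.397 kPa.
Stress increase at mid-clay by the 2:1 spreading method:
Δσ = qBL/((B+z)(L+z)) = 173×2.8×5.3/((2.8+3.3)(5.3+3.3)) = 48.939 kPa
Final effective stress: σ'_f = σ'_0 + Δσ = 29.397 + 48.939 = 78.336 kPa.
Normally consolidated clay, so the full stress increment lies on the virgin compression line:
S_c = C_c·H/(1+e₀)·log₁₀(σ'_f/σ'_0) = 0.26×2.6/(1+0.68)×log₁₀(78.336/29.397)
    = 0.40238 × 0.42566 = 0.1713 m

S_c ≈ 171 mm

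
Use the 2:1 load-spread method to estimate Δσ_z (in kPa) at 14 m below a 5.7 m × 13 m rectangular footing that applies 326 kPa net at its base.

Δσ_z ≈ 45.4 kPa

By the 2:1 method the load spreads at 1 horizontal : 2 vertical, so at depth z the loaded area has grown by z in each plan dimension:
Δσ = qBL/((B+z)(L+z)) = 326×5.7×13/((5.7+14)(13+14)) = 45.416 kPa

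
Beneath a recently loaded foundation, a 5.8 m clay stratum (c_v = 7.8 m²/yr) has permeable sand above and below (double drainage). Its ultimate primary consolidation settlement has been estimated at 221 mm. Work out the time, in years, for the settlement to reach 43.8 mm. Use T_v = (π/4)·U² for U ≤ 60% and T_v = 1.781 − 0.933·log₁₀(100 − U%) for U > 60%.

Drainage path length: H_d = H/2 = 2.9 m (double drainage).
U = S(t)/S_ult = 43.8/221 = 0.1982.
U ≤ 60%: T_v = (π/4)·U² = (π/4)×0.19819² = 0.03085.
t = T_v·H_d²/c_v = 0.03085×2.9²/7.8 = 0.03326 years.

t ≈ 0.0333 years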